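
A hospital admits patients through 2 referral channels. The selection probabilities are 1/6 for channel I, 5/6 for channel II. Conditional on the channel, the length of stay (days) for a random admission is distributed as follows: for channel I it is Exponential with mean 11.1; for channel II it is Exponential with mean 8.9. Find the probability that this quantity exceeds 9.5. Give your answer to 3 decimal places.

Conditional on each channel, P(X > 9.5): I: 0.424919; II: 0.343896.
By total probability, P(X > 9.5) = 0.166667·0.424919 + 0.833333·0.343896 = 0.3574.

0.357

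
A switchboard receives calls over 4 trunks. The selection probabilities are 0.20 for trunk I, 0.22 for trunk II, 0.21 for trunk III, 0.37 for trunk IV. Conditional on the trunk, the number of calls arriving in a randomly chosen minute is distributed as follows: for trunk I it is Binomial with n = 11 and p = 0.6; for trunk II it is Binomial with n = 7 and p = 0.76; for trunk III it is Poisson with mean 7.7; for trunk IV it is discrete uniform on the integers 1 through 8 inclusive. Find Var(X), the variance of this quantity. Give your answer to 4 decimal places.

5.9297

Per component, I: μ=6.6, E[X²]=46.2; II: μ=5.32, E[X²]=29.5792; III: μ=7.7, E[X²]=66.99; IV: μ=4.5, E[X²]=25.5.
E[X] = 0.2·6.6 + 0.22·5.32 + 0.21·7.7 + 0.37·4.5 = 5.7724.
E[X²] = 0.2·46.2 + 0.22·29.5792 + 0.21·66.99 + 0.37·25.5 = 39.2503.
Var(X) = E[X²] − (E[X])² = 39.2503 − 33.3206 = 5.92972.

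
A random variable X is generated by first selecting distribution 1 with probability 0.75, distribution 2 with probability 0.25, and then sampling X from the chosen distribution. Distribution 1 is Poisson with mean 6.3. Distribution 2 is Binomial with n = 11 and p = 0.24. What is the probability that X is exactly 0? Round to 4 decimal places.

Conditional on each component, P(X = 0): 1: 0.0018363; 2: 0.0488596.
By total probability, P(X = 0) = 0.75·0.0018363 + 0.25·0.0488596 = 0.0135921.

0.0136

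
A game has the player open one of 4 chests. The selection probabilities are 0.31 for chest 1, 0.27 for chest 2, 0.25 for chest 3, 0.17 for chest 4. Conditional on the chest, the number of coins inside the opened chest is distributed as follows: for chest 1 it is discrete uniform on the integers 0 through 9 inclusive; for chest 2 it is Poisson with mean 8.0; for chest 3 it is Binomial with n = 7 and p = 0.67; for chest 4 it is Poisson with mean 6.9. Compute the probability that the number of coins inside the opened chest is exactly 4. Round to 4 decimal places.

0.1260

Conditional on each chest, P(X = 4): 1: 0.1; 2: 0.0572523; 3: 0.25346; 4: 0.0951816.
By total probability, P(X = 4) = 0.31·0.1 + 0.27·0.0572523 + 0.25·0.25346 + 0.17·0.0951816 = 0.126004.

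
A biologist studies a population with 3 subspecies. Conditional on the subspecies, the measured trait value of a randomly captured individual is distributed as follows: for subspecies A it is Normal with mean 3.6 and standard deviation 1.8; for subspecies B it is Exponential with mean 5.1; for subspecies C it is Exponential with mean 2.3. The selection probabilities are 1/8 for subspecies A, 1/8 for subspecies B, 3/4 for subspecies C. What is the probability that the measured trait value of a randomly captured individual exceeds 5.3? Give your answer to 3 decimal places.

Conditional on each subspecies, P(X > 5.3): A: 0.172471; B: 0.353732; C: 0.0998239.
By total probability, P(X > 5.3) = 0.125·0.172471 + 0.125·0.353732 + 0.75·0.0998239 = 0.140643.

0.141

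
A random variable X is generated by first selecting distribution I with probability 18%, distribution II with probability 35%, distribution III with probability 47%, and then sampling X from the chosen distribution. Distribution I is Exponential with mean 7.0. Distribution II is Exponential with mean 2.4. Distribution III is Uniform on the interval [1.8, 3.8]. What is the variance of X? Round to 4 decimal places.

13.8444

Per component, I: μ=7, E[X²]=98; II: μ=2.4, E[X²]=11.52; III: μ=2.8, E[X²]=8.17333.
E[X] = 0.18·7 + 0.35·2.4 + 0.47·2.8 = 3.416.
E[X²] = 0.18·98 + 0.35·11.52 + 0.47·8.17333 = 25.5135.
Var(X) = E[X²] − (E[X])² = 25.5135 − 11.6691 = 13.8444.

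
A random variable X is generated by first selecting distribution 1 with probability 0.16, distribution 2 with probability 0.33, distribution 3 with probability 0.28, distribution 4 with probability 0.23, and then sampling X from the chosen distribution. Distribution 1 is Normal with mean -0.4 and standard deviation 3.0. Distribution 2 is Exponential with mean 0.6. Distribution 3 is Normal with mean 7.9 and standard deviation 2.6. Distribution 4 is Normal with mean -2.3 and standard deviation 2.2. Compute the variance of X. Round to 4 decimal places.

20.0992

Per component, 1: μ=-0.4, E[X²]=9.16; 2: μ=0.6, E[X²]=0.72; 3: μ=7.9, E[X²]=69.17; 4: μ=-2.3, E[X²]=10.13.
E[X] = 0.16·-0.4 + 0.33·0.6 + 0.28·7.9 + 0.23·-2.3 = 1.817.
E[X²] = 0.16·9.16 + 0.33·0.72 + 0.28·69.17 + 0.23·10.13 = 23.4007.
Var(X) = E[X²] − (E[X])² = 23.4007 − 3.30149 = 20.0992.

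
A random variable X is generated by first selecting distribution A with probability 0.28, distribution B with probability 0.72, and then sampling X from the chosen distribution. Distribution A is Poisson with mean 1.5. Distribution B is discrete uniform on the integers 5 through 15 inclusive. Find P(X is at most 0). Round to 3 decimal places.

Conditional on each component, P(X ≤ 0): A: 0.22313; B: 0.
By total probability, P(X ≤ 0) = 0.28·0.22313 + 0.72·0 = 0.0624764.

0.062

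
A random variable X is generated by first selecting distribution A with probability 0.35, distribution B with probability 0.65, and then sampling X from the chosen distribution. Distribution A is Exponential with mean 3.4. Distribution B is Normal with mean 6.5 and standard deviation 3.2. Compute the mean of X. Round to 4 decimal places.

5.4150

Component means — A: 3.4; B: 6.5.
E[X] = 0.35·3.4 + 0.65·6.5 = 5.415.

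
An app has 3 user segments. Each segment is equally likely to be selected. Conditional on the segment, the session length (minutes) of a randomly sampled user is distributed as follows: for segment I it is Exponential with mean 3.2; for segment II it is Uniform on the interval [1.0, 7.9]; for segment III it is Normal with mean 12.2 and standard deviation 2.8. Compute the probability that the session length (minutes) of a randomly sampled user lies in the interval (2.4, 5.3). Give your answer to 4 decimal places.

0.2361

Conditional on each segment, P(2.4 < X < 5.3): I: 0.281513; II: 0.42029; III: 0.0066317.
By total probability, P(2.4 < X < 5.3) = 0.333333·0.281513 + 0.333333·0.42029 + 0.333333·0.0066317 = 0.236145.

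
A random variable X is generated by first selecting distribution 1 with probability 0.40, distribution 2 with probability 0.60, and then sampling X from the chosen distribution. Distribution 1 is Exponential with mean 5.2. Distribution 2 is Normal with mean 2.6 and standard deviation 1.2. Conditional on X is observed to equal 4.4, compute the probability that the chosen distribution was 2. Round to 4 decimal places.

Likelihoods f(4.4 | ·): 1: 0.0825119; 2: 0.107931.
Posterior ∝ prior × likelihood. Numerator for 2: 0.6·0.107931 = 0.0647588.
Normalizing constant: 0.4·0.0825119 + 0.6·0.107931 = 0.0977636.
P(2 | observation) = 0.0647588 / 0.0977636 = 0.662402.

0.6624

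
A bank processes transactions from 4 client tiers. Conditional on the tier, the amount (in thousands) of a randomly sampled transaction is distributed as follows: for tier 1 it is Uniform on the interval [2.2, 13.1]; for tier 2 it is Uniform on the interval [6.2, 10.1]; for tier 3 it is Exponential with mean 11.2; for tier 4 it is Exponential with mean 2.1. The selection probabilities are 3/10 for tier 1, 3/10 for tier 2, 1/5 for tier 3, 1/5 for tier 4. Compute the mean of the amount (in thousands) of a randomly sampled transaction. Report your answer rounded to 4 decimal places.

7.4000

Component means — 1: 7.65; 2: 8.15; 3: 11.2; 4: 2.1.
E[X] = 0.3·7.65 + 0.3·8.15 + 0.2·11.2 + 0.2·2.1 = 7.4.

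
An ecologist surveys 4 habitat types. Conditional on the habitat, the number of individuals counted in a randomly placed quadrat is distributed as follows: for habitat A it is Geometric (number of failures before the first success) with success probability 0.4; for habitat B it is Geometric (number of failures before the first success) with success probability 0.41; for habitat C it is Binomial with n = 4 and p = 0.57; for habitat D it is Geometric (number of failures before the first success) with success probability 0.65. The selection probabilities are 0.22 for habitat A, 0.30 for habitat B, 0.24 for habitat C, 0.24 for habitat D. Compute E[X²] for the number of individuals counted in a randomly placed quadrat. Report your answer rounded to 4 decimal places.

4.7455

For each component E[X²] = Var + (mean)², giving A: 6; B: 5.58061; C: 6.1788; D: 1.11834.
Overall E[X²] = 0.22·6 + 0.3·5.58061 + 0.24·6.1788 + 0.24·1.11834 = 4.7455.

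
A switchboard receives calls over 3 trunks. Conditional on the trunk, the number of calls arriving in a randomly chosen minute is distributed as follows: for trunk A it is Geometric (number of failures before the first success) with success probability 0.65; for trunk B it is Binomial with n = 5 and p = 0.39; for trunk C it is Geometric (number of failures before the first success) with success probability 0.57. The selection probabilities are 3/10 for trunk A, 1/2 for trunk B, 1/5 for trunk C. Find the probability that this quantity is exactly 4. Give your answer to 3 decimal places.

0.042

Conditional on each trunk, P(X = 4): A: 0.00975406; B: 0.07056; C: 0.0194872.
By total probability, P(X = 4) = 0.3·0.00975406 + 0.5·0.07056 + 0.2·0.0194872 = 0.0421036.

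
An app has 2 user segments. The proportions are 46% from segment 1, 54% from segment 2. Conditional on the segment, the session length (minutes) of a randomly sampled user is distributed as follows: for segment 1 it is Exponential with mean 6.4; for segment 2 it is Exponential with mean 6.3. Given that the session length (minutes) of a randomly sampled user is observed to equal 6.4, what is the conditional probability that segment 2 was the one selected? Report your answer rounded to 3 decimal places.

Likelihoods f(6.4 | ·): 1: 0.0574812; 2: 0.057474.
Posterior ∝ prior × likelihood. Numerator for 2: 0.54·0.057474 = 0.031036.
Normalizing constant: 0.46·0.0574812 + 0.54·0.057474 = 0.0574773.
P(2 | observation) = 0.031036 / 0.0574773 = 0.539969.

0.540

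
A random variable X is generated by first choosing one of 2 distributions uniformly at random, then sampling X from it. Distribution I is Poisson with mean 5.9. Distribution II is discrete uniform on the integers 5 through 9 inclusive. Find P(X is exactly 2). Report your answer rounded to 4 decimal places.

Conditional on each component, P(X = 2): I: 0.04768; II: 0.
By total probability, P(X = 2) = 0.5·0.04768 + 0.5·0 = 0.02384.

0.0238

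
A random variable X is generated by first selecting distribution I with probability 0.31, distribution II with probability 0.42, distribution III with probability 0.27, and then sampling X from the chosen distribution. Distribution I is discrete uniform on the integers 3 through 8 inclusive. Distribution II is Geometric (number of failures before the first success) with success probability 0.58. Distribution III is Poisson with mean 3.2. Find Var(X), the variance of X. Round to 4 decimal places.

Per component, I: μ=5.5, E[X²]=33.1667; II: μ=0.724138, E[X²]=1.77289; III: μ=3.2, E[X²]=13.44.
E[X] = 0.31·5.5 + 0.42·0.724138 + 0.27·3.2 = 2.87314.
E[X²] = 0.31·33.1667 + 0.42·1.77289 + 0.27·13.44 = 14.6551.
Var(X) = E[X²] − (E[X])² = 14.6551 − 8.25492 = 6.40016.

6.4002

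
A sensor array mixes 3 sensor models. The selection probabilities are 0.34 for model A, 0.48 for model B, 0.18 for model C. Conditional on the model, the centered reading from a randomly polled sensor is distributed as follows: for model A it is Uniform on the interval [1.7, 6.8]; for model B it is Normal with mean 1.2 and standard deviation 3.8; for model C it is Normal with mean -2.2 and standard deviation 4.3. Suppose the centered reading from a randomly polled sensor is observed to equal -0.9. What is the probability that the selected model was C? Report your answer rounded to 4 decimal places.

Likelihoods f(-0.9 | ·): A: 0; B: 0.0901175; C: 0.0886327.
Posterior ∝ prior × likelihood. Numerator for C: 0.18·0.0886327 = 0.0159539.
Normalizing constant: 0.34·0 + 0.48·0.0901175 + 0.18·0.0886327 = 0.0592103.
P(C | observation) = 0.0159539 / 0.0592103 = 0.269445.

0.2694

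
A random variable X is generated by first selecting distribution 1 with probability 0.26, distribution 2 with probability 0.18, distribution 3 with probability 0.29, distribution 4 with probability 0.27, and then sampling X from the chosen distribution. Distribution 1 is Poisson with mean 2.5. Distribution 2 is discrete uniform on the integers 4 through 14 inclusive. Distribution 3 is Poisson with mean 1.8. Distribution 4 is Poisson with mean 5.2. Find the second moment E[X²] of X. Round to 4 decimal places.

28.8214

For each component E[X²] = Var + (mean)², giving 1: 8.75; 2: 91; 3: 5.04; 4: 32.24.
Overall E[X²] = 0.26·8.75 + 0.18·91 + 0.29·5.04 + 0.27·32.24 = 28.8214.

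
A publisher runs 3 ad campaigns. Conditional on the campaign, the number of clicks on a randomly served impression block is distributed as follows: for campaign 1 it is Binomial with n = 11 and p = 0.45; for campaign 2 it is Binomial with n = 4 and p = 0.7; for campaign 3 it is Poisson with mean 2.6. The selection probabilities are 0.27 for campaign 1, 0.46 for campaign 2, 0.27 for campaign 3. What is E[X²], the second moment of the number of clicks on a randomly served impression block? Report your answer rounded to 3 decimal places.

For each component E[X²] = Var + (mean)², giving 1: 27.225; 2: 8.68; 3: 9.36.
Overall E[X²] = 0.27·27.225 + 0.46·8.68 + 0.27·9.36 = 13.8708.

13.871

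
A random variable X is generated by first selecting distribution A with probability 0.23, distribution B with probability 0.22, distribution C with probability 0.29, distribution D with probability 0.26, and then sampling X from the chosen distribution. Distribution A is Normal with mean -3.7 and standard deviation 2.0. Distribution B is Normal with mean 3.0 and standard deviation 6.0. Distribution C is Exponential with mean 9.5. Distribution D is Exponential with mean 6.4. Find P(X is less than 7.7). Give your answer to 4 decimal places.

Conditional on each component, P(X < 7.7): A: 1; B: 0.783284; C: 0.555376; D: 0.699746.
By total probability, P(X < 7.7) = 0.23·1 + 0.22·0.783284 + 0.29·0.555376 + 0.26·0.699746 = 0.745315.

0.7453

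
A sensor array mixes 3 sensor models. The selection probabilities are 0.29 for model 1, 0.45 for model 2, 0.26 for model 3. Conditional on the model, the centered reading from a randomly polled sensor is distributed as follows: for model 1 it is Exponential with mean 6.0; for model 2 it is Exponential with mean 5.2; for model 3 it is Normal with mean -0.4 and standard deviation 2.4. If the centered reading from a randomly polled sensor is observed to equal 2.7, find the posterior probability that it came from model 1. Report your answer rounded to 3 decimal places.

Likelihoods f(2.7 | ·): 1: 0.106271; 2: 0.114419; 3: 0.0721788.
Posterior ∝ prior × likelihood. Numerator for 1: 0.29·0.106271 = 0.0308187.
Normalizing constant: 0.29·0.106271 + 0.45·0.114419 + 0.26·0.0721788 = 0.101074.
P(1 | observation) = 0.0308187 / 0.101074 = 0.304913.

0.305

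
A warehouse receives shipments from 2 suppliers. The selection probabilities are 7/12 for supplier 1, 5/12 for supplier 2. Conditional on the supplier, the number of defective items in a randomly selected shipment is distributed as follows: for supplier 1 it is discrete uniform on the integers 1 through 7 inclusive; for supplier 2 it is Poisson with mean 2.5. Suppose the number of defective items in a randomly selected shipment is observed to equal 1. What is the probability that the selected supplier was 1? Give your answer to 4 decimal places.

Likelihoods P(X=1 | ·): 1: 0.142857; 2: 0.205212.
Posterior ∝ prior × likelihood. Numerator for 1: 0.583333·0.142857 = 0.0833333.
Normalizing constant: 0.583333·0.142857 + 0.416667·0.205212 = 0.168839.
P(1 | observation) = 0.0833333 / 0.168839 = 0.493568.

0.4936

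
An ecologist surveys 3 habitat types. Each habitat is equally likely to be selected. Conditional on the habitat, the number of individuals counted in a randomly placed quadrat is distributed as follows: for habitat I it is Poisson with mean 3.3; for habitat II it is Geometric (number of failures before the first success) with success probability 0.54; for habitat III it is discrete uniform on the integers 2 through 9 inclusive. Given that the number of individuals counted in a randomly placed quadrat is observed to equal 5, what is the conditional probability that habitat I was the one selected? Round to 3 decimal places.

0.469

Likelihoods P(X=5 | ·): I: 0.120286; II: 0.011122; III: 0.125.
Posterior ∝ prior × likelihood. Numerator for I: 0.333333·0.120286 = 0.0400955.
Normalizing constant: 0.333333·0.120286 + 0.333333·0.011122 + 0.333333·0.125 = 0.0854695.
P(I | observation) = 0.0400955 / 0.0854695 = 0.46912.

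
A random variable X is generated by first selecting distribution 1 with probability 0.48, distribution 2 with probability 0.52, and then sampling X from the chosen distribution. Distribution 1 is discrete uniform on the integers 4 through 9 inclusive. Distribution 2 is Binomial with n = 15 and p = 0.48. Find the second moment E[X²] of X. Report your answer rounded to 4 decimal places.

50.5837

For each component E[X²] = Var + (mean)², giving 1: 45.1667; 2: 55.584.
Overall E[X²] = 0.48·45.1667 + 0.52·55.584 = 50.5837.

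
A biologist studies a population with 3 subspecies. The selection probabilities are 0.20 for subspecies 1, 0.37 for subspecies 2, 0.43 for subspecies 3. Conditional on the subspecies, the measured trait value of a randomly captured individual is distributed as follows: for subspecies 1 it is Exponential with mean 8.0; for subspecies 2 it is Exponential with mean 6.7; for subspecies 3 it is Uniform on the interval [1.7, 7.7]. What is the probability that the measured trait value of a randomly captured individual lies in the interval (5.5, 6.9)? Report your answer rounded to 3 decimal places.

Conditional on each subspecies, P(5.5 < X < 6.9): 1: 0.0807261; 2: 0.0829772; 3: 0.233333.
By total probability, P(5.5 < X < 6.9) = 0.2·0.0807261 + 0.37·0.0829772 + 0.43·0.233333 = 0.14718.

0.147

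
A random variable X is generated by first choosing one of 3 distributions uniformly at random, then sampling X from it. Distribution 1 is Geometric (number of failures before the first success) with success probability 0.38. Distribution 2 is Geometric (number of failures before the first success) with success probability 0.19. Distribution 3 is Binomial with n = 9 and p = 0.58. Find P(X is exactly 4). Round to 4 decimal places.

Conditional on each component, P(X = 4): 1: 0.0561501; 2: 0.0817888; 3: 0.18635.
By total probability, P(X = 4) = 0.333333·0.0561501 + 0.333333·0.0817888 + 0.333333·0.18635 = 0.108096.

0.1081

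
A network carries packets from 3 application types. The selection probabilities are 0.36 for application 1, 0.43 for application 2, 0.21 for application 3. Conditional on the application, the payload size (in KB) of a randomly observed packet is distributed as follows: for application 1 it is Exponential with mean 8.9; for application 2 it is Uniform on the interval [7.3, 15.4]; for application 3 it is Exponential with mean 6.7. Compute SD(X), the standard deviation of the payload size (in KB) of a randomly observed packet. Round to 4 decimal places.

6.5986

Per component, 1: μ=8.9, E[X²]=158.42; 2: μ=11.35, E[X²]=134.29; 3: μ=6.7, E[X²]=89.78.
E[X] = 0.36·8.9 + 0.43·11.35 + 0.21·6.7 = 9.4915.
E[X²] = 0.36·158.42 + 0.43·134.29 + 0.21·89.78 = 133.63.
Var(X) = E[X²] − (E[X])² = 133.63 − 90.0886 = 43.5411.
SD(X) = √43.5411 = 6.59857.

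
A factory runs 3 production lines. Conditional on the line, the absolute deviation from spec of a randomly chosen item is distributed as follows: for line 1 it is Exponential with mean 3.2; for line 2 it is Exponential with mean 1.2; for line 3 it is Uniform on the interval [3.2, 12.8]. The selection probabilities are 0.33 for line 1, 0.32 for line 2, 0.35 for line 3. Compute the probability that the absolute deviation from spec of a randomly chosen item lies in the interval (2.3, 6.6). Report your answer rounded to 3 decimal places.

0.289

Conditional on each line, P(2.3 < X < 6.6): 1: 0.360225; 2: 0.14301; 3: 0.354167.
By total probability, P(2.3 < X < 6.6) = 0.33·0.360225 + 0.32·0.14301 + 0.35·0.354167 = 0.288596.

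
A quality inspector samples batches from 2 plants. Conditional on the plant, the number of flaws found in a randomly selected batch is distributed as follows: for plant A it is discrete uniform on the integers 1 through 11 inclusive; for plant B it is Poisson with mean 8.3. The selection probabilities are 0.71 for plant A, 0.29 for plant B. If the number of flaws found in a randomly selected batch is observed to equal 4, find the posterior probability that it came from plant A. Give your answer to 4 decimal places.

Likelihoods P(X=4 | ·): A: 0.0909091; B: 0.0491425.
Posterior ∝ prior × likelihood. Numerator for A: 0.71·0.0909091 = 0.0645455.
Normalizing constant: 0.71·0.0909091 + 0.29·0.0491425 = 0.0787968.
P(A | observation) = 0.0645455 / 0.0787968 = 0.819138.

0.8191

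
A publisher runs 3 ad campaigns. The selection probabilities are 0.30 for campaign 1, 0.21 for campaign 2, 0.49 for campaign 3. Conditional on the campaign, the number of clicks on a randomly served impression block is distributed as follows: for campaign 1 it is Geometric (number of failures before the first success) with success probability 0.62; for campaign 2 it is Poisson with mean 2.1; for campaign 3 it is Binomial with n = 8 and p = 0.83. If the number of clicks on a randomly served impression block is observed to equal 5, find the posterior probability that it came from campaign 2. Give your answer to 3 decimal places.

Likelihoods P(X=5 | ·): 1: 0.00491258; 2: 0.041677; 3: 0.108374.
Posterior ∝ prior × likelihood. Numerator for 2: 0.21·0.041677 = 0.00875218.
Normalizing constant: 0.3·0.00491258 + 0.21·0.041677 + 0.49·0.108374 = 0.0633292.
P(2 | observation) = 0.00875218 / 0.0633292 = 0.138201.

0.138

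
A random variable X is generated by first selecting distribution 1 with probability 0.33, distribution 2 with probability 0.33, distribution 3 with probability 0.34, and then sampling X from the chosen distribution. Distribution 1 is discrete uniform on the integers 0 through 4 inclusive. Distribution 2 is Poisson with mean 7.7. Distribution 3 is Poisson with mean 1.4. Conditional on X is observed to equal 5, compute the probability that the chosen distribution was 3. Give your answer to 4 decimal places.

Likelihoods P(X=5 | ·): 1: 0; 2: 0.102142; 3: 0.0110521.
Posterior ∝ prior × likelihood. Numerator for 3: 0.34·0.0110521 = 0.00375773.
Normalizing constant: 0.33·0 + 0.33·0.102142 + 0.34·0.0110521 = 0.0374646.
P(3 | observation) = 0.00375773 / 0.0374646 = 0.100301.

0.1003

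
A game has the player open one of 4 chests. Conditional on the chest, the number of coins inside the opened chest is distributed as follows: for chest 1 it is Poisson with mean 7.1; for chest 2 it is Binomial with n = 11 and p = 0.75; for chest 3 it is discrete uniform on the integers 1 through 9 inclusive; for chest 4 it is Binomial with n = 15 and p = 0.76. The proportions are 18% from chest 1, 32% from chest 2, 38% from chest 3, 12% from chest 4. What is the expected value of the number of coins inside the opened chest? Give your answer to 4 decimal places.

Component means — 1: 7.1; 2: 8.25; 3: 5; 4: 11.4.
E[X] = 0.18·7.1 + 0.32·8.25 + 0.38·5 + 0.12·11.4 = 7.186.

7.1860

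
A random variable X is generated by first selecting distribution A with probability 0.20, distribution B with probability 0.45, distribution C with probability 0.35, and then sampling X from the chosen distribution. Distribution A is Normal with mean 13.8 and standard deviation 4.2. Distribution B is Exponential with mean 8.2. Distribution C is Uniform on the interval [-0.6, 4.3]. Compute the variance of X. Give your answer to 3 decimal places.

53.656

Per component, A: μ=13.8, E[X²]=208.08; B: μ=8.2, E[X²]=134.48; C: μ=1.85, E[X²]=5.42333.
E[X] = 0.2·13.8 + 0.45·8.2 + 0.35·1.85 = 7.0975.
E[X²] = 0.2·208.08 + 0.45·134.48 + 0.35·5.42333 = 104.03.
Var(X) = E[X²] − (E[X])² = 104.03 − 50.3745 = 53.6557.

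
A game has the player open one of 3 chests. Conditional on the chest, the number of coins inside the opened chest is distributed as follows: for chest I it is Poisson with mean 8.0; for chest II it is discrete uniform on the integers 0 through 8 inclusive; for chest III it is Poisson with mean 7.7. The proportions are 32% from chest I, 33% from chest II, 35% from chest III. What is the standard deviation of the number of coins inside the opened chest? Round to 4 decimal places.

Per component, I: μ=8, E[X²]=72; II: μ=4, E[X²]=22.6667; III: μ=7.7, E[X²]=66.99.
E[X] = 0.32·8 + 0.33·4 + 0.35·7.7 = 6.575.
E[X²] = 0.32·72 + 0.33·22.6667 + 0.35·66.99 = 53.9665.
Var(X) = E[X²] − (E[X])² = 53.9665 − 43.2306 = 10.7359.
SD(X) = √10.7359 = 3.27656.

3.2766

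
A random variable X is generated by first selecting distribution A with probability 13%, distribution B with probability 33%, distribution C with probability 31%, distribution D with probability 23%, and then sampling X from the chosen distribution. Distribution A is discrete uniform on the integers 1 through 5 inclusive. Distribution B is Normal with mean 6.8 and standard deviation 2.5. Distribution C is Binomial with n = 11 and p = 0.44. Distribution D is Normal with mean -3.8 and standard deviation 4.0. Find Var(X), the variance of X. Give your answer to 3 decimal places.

Per component, A: μ=3, E[X²]=11; B: μ=6.8, E[X²]=52.49; C: μ=4.84, E[X²]=26.136; D: μ=-3.8, E[X²]=30.44.
E[X] = 0.13·3 + 0.33·6.8 + 0.31·4.84 + 0.23·-3.8 = 3.2604.
E[X²] = 0.13·11 + 0.33·52.49 + 0.31·26.136 + 0.23·30.44 = 33.8551.
Var(X) = E[X²] − (E[X])² = 33.8551 − 10.6302 = 23.2249.

23.225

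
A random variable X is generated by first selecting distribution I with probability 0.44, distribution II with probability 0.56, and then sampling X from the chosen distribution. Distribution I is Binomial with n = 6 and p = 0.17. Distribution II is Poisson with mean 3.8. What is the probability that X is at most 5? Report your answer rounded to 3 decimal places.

0.897

Conditional on each component, P(X ≤ 5): I: 0.999976; II: 0.815556.
By total probability, P(X ≤ 5) = 0.44·0.999976 + 0.56·0.815556 = 0.896701.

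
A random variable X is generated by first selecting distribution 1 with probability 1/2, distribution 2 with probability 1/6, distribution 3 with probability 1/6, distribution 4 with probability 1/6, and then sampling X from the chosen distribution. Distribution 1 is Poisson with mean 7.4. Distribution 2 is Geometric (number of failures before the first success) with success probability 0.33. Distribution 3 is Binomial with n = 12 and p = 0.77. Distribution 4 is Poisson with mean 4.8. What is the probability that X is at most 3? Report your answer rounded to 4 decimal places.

Conditional on each component, P(X ≤ 3): 1: 0.063153; 2: 0.798489; 3: 0.000198016; 4: 0.29423.
By total probability, P(X ≤ 3) = 0.5·0.063153 + 0.166667·0.798489 + 0.166667·0.000198016 + 0.166667·0.29423 = 0.213729.

0.2137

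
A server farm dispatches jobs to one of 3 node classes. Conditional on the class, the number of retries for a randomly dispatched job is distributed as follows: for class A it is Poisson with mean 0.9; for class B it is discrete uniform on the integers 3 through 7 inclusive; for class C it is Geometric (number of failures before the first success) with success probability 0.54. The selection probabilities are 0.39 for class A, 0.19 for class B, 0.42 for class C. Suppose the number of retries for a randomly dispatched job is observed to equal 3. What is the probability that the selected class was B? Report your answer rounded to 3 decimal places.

0.479

Likelihoods P(X=3 | ·): A: 0.0493982; B: 0.2; C: 0.0525614.
Posterior ∝ prior × likelihood. Numerator for B: 0.19·0.2 = 0.038.
Normalizing constant: 0.39·0.0493982 + 0.19·0.2 + 0.42·0.0525614 = 0.0793411.
P(B | observation) = 0.038 / 0.0793411 = 0.478945.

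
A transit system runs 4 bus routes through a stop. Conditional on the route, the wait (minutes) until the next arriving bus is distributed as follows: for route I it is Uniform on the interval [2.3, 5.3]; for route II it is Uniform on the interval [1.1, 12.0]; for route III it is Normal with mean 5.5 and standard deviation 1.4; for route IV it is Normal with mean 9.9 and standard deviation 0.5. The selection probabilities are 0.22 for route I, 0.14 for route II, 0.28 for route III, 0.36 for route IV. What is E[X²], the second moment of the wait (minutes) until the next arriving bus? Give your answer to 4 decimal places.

For each component E[X²] = Var + (mean)², giving I: 15.19; II: 52.8033; III: 32.21; IV: 98.26.
Overall E[X²] = 0.22·15.19 + 0.14·52.8033 + 0.28·32.21 + 0.36·98.26 = 55.1267.

55.1267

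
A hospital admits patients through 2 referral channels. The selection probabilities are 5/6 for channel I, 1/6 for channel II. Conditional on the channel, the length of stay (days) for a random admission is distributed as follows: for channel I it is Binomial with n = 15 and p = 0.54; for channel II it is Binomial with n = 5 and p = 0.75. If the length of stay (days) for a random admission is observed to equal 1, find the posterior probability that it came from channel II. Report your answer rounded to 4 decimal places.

Likelihoods P(X=1 | ·): I: 0.000153849; II: 0.0146484.
Posterior ∝ prior × likelihood. Numerator for II: 0.166667·0.0146484 = 0.00244141.
Normalizing constant: 0.833333·0.000153849 + 0.166667·0.0146484 = 0.00256961.
P(II | observation) = 0.00244141 / 0.00256961 = 0.950106.

0.9501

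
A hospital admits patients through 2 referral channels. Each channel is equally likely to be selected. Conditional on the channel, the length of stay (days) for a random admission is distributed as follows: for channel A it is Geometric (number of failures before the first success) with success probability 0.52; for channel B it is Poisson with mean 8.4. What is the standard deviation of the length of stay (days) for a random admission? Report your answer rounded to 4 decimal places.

4.3662

Per component, A: μ=0.923077, E[X²]=2.62722; B: μ=8.4, E[X²]=78.96.
E[X] = 0.5·0.923077 + 0.5·8.4 = 4.66154.
E[X²] = 0.5·2.62722 + 0.5·78.96 = 40.7936.
Var(X) = E[X²] − (E[X])² = 40.7936 − 21.7299 = 19.0637.
SD(X) = √19.0637 = 4.3662.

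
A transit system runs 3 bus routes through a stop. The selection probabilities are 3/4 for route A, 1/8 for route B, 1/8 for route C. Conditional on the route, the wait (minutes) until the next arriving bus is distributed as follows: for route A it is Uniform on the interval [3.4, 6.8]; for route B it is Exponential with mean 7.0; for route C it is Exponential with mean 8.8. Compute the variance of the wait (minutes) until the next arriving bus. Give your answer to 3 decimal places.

18.200

Per component, A: μ=5.1, E[X²]=26.9733; B: μ=7, E[X²]=98; C: μ=8.8, E[X²]=154.88.
E[X] = 0.75·5.1 + 0.125·7 + 0.125·8.8 = 5.8.
E[X²] = 0.75·26.9733 + 0.125·98 + 0.125·154.88 = 51.84.
Var(X) = E[X²] − (E[X])² = 51.84 − 33.64 = 18.2.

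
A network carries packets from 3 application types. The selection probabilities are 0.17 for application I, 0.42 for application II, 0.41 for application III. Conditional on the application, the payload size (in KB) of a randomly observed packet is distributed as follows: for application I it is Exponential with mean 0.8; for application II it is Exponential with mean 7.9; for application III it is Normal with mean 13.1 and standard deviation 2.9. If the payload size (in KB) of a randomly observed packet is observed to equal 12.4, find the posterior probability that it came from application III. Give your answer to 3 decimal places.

0.832

Likelihoods f(12.4 | ·): I: 2.31924e-07; II: 0.0263448; III: 0.133617.
Posterior ∝ prior × likelihood. Numerator for III: 0.41·0.133617 = 0.0547828.
Normalizing constant: 0.17·2.31924e-07 + 0.42·0.0263448 + 0.41·0.133617 = 0.0658477.
P(III | observation) = 0.0547828 / 0.0658477 = 0.831963.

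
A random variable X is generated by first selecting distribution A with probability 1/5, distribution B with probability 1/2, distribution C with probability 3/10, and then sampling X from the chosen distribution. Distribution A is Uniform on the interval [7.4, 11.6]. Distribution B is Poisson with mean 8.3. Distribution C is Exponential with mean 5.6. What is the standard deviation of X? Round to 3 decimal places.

4.000

Per component, A: μ=9.5, E[X²]=91.72; B: μ=8.3, E[X²]=77.19; C: μ=5.6, E[X²]=62.72.
E[X] = 0.2·9.5 + 0.5·8.3 + 0.3·5.6 = 7.73.
E[X²] = 0.2·91.72 + 0.5·77.19 + 0.3·62.72 = 75.755.
Var(X) = E[X²] − (E[X])² = 75.755 − 59.7529 = 16.0021.
SD(X) = √16.0021 = 4.00026.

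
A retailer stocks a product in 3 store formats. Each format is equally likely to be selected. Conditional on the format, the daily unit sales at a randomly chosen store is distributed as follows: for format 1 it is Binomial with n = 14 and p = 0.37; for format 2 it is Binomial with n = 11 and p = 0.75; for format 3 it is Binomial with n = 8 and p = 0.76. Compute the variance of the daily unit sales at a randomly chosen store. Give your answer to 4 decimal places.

Per component, 1: μ=5.18, E[X²]=30.0958; 2: μ=8.25, E[X²]=70.125; 3: μ=6.08, E[X²]=38.4256.
E[X] = 0.333333·5.18 + 0.333333·8.25 + 0.333333·6.08 = 6.50333.
E[X²] = 0.333333·30.0958 + 0.333333·70.125 + 0.333333·38.4256 = 46.2155.
Var(X) = E[X²] − (E[X])² = 46.2155 − 42.2933 = 3.92212.

3.9221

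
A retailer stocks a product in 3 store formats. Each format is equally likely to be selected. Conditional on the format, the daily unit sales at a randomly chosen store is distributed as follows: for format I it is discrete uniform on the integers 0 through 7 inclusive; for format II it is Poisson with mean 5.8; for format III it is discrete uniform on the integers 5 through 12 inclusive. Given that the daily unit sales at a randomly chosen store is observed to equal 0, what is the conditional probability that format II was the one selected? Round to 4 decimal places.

0.0236

Likelihoods P(X=0 | ·): I: 0.125; II: 0.00302755; III: 0.
Posterior ∝ prior × likelihood. Numerator for II: 0.333333·0.00302755 = 0.00100918.
Normalizing constant: 0.333333·0.125 + 0.333333·0.00302755 + 0.333333·0 = 0.0426759.
P(II | observation) = 0.00100918 / 0.0426759 = 0.0236477.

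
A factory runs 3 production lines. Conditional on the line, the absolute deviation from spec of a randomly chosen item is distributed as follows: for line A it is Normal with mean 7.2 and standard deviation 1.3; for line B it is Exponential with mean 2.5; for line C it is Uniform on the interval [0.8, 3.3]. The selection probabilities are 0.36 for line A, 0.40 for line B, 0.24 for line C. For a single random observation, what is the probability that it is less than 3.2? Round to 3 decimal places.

Conditional on each line, P(X < 3.2): A: 0.00104575; B: 0.721963; C: 0.96.
By total probability, P(X < 3.2) = 0.36·0.00104575 + 0.4·0.721963 + 0.24·0.96 = 0.519562.

0.520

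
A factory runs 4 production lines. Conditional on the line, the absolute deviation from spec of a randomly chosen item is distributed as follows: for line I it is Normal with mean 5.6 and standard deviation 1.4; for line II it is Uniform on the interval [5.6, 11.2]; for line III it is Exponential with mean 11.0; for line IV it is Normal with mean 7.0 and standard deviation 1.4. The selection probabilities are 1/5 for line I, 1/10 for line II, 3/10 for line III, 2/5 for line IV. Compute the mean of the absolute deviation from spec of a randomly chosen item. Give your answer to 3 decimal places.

Component means — I: 5.6; II: 8.4; III: 11; IV: 7.
E[X] = 0.2·5.6 + 0.1·8.4 + 0.3·11 + 0.4·7 = 8.06.

8.060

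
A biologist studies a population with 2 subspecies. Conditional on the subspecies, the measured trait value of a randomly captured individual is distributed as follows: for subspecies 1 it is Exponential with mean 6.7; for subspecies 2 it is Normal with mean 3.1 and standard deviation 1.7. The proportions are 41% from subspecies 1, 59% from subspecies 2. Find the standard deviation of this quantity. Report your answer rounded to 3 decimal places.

Per component, 1: μ=6.7, E[X²]=89.78; 2: μ=3.1, E[X²]=12.5.
E[X] = 0.41·6.7 + 0.59·3.1 = 4.576.
E[X²] = 0.41·89.78 + 0.59·12.5 = 44.1848.
Var(X) = E[X²] − (E[X])² = 44.1848 − 20.9398 = 23.245.
SD(X) = √23.245 = 4.82131.

4.821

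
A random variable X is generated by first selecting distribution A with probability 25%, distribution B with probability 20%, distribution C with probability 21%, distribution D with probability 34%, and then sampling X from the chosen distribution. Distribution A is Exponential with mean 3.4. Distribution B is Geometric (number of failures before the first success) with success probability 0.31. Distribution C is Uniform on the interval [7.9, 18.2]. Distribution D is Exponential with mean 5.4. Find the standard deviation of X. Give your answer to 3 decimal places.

5.584

Per component, A: μ=3.4, E[X²]=23.12; B: μ=2.22581, E[X²]=12.1342; C: μ=13.05, E[X²]=179.143; D: μ=5.4, E[X²]=58.32.
E[X] = 0.25·3.4 + 0.2·2.22581 + 0.21·13.05 + 0.34·5.4 = 5.87166.
E[X²] = 0.25·23.12 + 0.2·12.1342 + 0.21·179.143 + 0.34·58.32 = 65.6557.
Var(X) = E[X²] − (E[X])² = 65.6557 − 34.4764 = 31.1793.
SD(X) = √31.1793 = 5.58385.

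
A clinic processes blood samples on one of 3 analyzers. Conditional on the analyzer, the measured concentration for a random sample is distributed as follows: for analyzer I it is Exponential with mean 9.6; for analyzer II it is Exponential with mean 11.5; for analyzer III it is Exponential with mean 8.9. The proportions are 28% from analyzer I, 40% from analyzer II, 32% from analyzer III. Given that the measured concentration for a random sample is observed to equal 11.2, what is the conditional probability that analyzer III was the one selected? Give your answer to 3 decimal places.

0.315

Likelihoods f(11.2 | ·): I: 0.0324378; II: 0.032835; III: 0.0319214.
Posterior ∝ prior × likelihood. Numerator for III: 0.32·0.0319214 = 0.0102149.
Normalizing constant: 0.28·0.0324378 + 0.4·0.032835 + 0.32·0.0319214 = 0.0324314.
P(III | observation) = 0.0102149 / 0.0324314 = 0.314967.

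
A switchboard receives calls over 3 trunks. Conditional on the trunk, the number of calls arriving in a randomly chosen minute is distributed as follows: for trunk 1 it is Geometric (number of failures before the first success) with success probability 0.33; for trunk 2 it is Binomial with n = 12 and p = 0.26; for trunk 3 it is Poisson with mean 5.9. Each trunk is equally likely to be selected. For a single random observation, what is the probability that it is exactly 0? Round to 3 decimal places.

0.120

Conditional on each trunk, P(X = 0): 1: 0.33; 2: 0.0269638; 3: 0.00273944.
By total probability, P(X = 0) = 0.333333·0.33 + 0.333333·0.0269638 + 0.333333·0.00273944 = 0.119901.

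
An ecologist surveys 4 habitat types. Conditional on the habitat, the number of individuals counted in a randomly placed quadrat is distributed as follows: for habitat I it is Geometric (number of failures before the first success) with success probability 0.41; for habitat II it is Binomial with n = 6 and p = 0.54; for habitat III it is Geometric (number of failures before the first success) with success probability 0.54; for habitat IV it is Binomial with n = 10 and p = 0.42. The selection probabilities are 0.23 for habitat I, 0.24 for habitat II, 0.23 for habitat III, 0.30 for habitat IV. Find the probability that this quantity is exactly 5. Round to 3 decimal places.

Conditional on each habitat, P(X = 5): I: 0.0293119; II: 0.12673; III: 0.011122; IV: 0.216166.
By total probability, P(X = 5) = 0.23·0.0293119 + 0.24·0.12673 + 0.23·0.011122 + 0.3·0.216166 = 0.104565.

0.105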